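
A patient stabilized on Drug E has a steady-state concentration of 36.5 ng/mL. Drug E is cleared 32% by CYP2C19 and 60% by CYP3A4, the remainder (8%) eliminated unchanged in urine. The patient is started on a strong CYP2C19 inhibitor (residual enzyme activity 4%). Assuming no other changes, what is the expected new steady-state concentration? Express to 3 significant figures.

52.7 ng/mL

CYP2C19: 0.32 × 0.04 = 0.0128
CYP3A4: 0.6 (unchanged)
Other: 0.08 (unchanged)
Relative clearance = 0.0128 + 0.6 + 0.08 = 0.6928.
With dosing unchanged, steady-state concentration scales as 1/CL: 36.5 / 0.6928 = 52.7 ng/mL.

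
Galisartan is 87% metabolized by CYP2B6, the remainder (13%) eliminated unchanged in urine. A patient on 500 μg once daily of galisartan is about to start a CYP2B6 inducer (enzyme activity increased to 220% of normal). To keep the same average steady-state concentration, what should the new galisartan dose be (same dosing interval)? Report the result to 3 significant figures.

1.02 × 10³ μg

CYP2B6: 0.87 × 2.2 = 1.914
Other: 0.13 (unchanged)
New clearance relative to baseline: 1.914 + 0.13 = 2.044.
Css,avg = (dose rate)/CL, so holding Css fixed requires dose ∝ CL: 500 × 2.044 = 1.02 × 10³ μg.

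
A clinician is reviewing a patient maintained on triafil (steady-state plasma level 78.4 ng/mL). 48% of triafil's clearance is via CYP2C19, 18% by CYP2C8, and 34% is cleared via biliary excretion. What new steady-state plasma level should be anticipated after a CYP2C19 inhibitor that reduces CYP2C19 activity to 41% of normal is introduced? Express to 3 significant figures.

109 ng/mL

The CYP2C19 pathway (48% of clearance) drops to 0.41× activity: 0.48 × 0.41 = 0.1968.
CYP2C8 (18%) and the residual 34% are unaffected.
CL_new/CL_old = 0.1968 + 0.18 + 0.34 = 0.7168.
Steady-state plasma level ∝ 1/CL, so new value = 78.4 / 0.7168 = 109 ng/mL.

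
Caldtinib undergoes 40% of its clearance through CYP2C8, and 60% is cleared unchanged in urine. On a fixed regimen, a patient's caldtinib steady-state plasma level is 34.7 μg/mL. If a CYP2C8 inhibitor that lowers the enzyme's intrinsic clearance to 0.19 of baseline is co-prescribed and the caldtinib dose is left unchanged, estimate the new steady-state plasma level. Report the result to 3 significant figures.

51.3 μg/mL

The CYP2C8 pathway (40% of clearance) drops to 0.19× activity: 0.4 × 0.19 = 0.076.
Non-CYP routes (60%) are unchanged.
New clearance relative to baseline: 0.076 + 0.6 = 0.676.
New steady-state plasma level = baseline ÷ relative clearance = 34.7 / 0.676 = 51.3 μg/mL.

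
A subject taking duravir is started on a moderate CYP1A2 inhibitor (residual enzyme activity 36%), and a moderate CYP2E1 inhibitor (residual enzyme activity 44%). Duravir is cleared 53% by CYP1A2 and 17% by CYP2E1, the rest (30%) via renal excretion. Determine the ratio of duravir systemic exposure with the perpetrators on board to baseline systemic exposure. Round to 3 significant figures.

1.77

CYP1A2: 0.53 × 0.36 = 0.1908
CYP2E1: 0.17 × 0.44 = 0.0748
Other: 0.3 (unchanged)
CL_new/CL_old = 0.1908 + 0.0748 + 0.3 = 0.5656.
Net systemic exposure ratio = 1 / 0.5656 = 1.77.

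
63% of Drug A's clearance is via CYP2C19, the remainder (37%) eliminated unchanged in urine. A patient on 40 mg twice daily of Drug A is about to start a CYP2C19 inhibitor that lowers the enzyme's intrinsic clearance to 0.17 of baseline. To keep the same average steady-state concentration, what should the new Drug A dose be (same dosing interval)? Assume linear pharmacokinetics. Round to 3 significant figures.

19.1 mg

The CYP2C19 pathway (63% of clearance) falls to 0.17× activity: 0.63 × 0.17 = 0.1071.
The remaining 37% of clearance is unaffected.
New clearance relative to baseline: 0.1071 + 0.37 = 0.4771.
Exposure is unchanged when dose changes in proportion to clearance. New dose = 40 mg × 0.4771 = 19.1 mg.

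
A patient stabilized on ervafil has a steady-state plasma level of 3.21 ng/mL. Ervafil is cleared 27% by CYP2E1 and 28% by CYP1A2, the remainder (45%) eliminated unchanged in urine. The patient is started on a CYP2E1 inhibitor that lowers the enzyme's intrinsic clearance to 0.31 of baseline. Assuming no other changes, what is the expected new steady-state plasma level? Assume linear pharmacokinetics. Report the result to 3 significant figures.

CYP2E1: 0.27 × 0.31 = 0.0837
CYP1A2: 0.28 (unchanged)
Other: 0.45 (unchanged)
New clearance relative to baseline: 0.0837 + 0.28 + 0.45 = 0.8137.
With dosing unchanged, steady-state plasma level scales as 1/CL: 3.21 / 0.8137 = 3.94 ng/mL.

3.94 ng/mL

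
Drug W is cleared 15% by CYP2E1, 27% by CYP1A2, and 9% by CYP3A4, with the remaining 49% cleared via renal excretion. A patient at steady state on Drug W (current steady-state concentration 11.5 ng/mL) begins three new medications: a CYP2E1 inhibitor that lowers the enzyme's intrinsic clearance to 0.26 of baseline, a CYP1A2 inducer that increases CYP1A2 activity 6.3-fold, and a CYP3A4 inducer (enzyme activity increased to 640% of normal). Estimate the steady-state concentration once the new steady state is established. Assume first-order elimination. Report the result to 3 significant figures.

4.10 ng/mL

The CYP2E1 pathway (15% of clearance) falls to 0.26× activity: 0.15 × 0.26 = 0.039.
The CYP1A2 pathway (27% of clearance) is boosted to 6.3× activity: 0.27 × 6.3 = 1.701.
The CYP3A4 pathway (9% of clearance) rises to 6.4× activity: 0.09 × 6.4 = 0.576.
The remaining 49% of clearance is unaffected.
CL_new/CL_old = 0.039 + 1.701 + 0.576 + 0.49 = 2.806.
Steady-state concentration ∝ 1/CL: new value = 11.5 / 2.806 = 4.10 ng/mL.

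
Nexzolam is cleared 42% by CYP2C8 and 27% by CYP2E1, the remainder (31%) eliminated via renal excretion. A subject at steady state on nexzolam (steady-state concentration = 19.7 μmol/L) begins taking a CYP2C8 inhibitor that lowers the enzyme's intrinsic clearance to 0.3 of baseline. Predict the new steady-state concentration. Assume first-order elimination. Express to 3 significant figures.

27.9 μmol/L

CYP2C8: 0.42 × 0.3 = 0.126
CYP2E1: 0.27 (unchanged)
Other: 0.31 (unchanged)
CL_new/CL_old = 0.126 + 0.27 + 0.31 = 0.706.
New steady-state concentration = baseline ÷ relative clearance = 19.7 / 0.706 = 27.9 μmol/L.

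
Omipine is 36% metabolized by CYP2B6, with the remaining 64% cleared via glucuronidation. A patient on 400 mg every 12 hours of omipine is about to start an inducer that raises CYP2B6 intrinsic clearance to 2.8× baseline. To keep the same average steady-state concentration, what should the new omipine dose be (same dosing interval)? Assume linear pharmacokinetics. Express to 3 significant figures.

659 mg

The CYP2B6 pathway (36% of clearance) is boosted to 2.8× activity: 0.36 × 2.8 = 1.008.
Non-CYP routes (64%) are unchanged.
CL_new/CL_old = 1.008 + 0.64 = 1.648.
Exposure is unchanged when dose changes in proportion to clearance. New dose = 400 mg × 1.648 = 659 mg.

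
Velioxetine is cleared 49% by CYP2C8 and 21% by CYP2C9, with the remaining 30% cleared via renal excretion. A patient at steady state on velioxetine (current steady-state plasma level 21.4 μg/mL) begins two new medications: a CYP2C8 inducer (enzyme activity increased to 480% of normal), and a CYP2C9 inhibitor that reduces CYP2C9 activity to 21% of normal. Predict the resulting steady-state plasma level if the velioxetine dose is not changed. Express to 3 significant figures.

7.94 μg/mL

CYP2C8: 0.49 × 4.8 = 2.352
CYP2C9: 0.21 × 0.21 = 0.0441
Other: 0.3 (unchanged)
New clearance relative to baseline: 2.352 + 0.0441 + 0.3 = 2.6961.
New steady-state plasma level = 21.4 / 2.6961 = 7.94 μg/mL (concentration scales inversely with clearance).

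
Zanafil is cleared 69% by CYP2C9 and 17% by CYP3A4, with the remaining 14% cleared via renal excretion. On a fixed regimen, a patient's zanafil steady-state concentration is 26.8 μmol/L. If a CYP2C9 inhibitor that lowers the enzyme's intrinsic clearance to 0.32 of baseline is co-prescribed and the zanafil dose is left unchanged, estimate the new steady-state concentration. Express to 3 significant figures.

CYP2C9: 0.69 × 0.32 = 0.2208
CYP3A4: 0.17 (unchanged)
Other: 0.14 (unchanged)
CL_new/CL_old = 0.2208 + 0.17 + 0.14 = 0.5308.
Steady-state concentration ∝ 1/CL, so new value = 26.8 / 0.5308 = 50.5 μmol/L.

50.5 μmol/L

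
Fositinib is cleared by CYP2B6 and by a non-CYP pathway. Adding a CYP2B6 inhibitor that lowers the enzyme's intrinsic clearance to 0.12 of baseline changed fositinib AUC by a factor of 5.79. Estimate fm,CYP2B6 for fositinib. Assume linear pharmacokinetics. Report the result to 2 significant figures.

CL'/CL = 1 / 5.79 = 0.1727
0.12·fm + (1 − fm) = 0.1727
fm = (0.1727 − 1) / (0.12 − 1) = 0.94

0.94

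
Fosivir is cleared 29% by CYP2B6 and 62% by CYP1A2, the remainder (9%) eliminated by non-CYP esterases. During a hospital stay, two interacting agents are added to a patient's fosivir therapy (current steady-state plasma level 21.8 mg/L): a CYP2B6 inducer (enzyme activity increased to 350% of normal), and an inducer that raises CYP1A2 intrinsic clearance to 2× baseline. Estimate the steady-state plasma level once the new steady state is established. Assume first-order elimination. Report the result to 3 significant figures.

The CYP2B6 pathway (29% of clearance) increases to 3.5× activity: 0.29 × 3.5 = 1.015.
The CYP1A2 pathway (62% of clearance) increases to 2× activity: 0.62 × 2 = 1.24.
Non-CYP routes (9%) are unchanged.
Relative clearance = 1.015 + 1.24 + 0.09 = 2.345.
Steady-state plasma level ∝ 1/CL: new value = 21.8 / 2.345 = 9.30 mg/L.

9.30 mg/L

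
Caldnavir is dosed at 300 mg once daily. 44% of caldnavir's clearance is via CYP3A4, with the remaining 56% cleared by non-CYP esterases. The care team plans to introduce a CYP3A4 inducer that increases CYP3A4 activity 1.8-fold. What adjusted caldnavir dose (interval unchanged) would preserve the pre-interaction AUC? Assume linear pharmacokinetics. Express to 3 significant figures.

406 mg

CYP3A4: 0.44 × 1.8 = 0.792
Other: 0.56 (unchanged)
Relative clearance = 0.792 + 0.56 = 1.352.
To maintain the same steady-state level, dose must scale with clearance: new dose = 300 × 1.352 = 406 mg.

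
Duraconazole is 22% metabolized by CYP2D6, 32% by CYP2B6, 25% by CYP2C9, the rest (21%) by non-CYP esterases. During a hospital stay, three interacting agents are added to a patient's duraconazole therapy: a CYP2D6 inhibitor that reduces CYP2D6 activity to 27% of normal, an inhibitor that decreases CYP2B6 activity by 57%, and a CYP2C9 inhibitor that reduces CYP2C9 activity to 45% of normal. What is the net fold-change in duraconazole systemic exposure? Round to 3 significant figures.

1.92

The CYP2D6 pathway (22% of clearance) drops to 0.27× activity: 0.22 × 0.27 = 0.0594.
The CYP2B6 pathway (32% of clearance) falls to 0.43× activity: 0.32 × 0.43 = 0.1376.
The CYP2C9 pathway (25% of clearance) drops to 0.45× activity: 0.25 × 0.45 = 0.1125.
Non-CYP routes (21%) are unchanged.
New clearance relative to baseline: 0.0594 + 0.1376 + 0.1125 + 0.21 = 0.5195.
Systemic exposure ∝ 1/CL: fold-change = 1 / 0.5195 = 1.92.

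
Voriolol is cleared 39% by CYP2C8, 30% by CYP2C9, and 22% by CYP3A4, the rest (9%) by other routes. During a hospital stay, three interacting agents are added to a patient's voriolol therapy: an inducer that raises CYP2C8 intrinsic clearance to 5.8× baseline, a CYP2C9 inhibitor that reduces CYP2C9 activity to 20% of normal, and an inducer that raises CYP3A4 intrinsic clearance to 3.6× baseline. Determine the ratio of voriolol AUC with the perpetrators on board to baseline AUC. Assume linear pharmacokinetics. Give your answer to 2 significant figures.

CYP2C8: 0.39 × 5.8 = 2.262
CYP2C9: 0.3 × 0.2 = 0.06
CYP3A4: 0.22 × 3.6 = 0.792
Other: 0.09 (unchanged)
Relative clearance = 2.262 + 0.06 + 0.792 + 0.09 = 3.204.
Because AUC varies inversely with clearance, the combined effect is 1 / 3.204 = 0.31.

0.31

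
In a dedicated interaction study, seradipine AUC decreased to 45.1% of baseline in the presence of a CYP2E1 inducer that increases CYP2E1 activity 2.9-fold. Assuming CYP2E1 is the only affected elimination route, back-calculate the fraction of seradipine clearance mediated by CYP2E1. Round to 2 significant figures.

0.64

Let x = fm,CYP2E1. Because AUC ∝ 1/CL, relative clearance rose to 1/0.451 = 2.217.
Only the CYP2E1 route changed, so 2.217 = x·2.9 + (1 − x), giving x = 0.64.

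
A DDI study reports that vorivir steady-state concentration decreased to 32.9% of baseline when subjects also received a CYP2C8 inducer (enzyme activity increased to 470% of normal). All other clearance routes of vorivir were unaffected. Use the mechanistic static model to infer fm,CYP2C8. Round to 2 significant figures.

CL'/CL = 1 / 0.329 = 3.04
4.7·fm + (1 − fm) = 3.04
fm = (3.04 − 1) / (4.7 − 1) = 0.55

0.55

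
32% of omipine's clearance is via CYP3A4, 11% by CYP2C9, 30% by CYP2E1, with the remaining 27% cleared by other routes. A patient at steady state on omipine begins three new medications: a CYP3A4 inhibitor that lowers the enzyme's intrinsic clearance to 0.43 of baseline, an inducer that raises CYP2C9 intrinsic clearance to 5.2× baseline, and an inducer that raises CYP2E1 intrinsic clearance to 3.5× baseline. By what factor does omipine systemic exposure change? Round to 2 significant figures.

0.49

The CYP3A4 pathway (32% of clearance) is reduced to 0.43× activity: 0.32 × 0.43 = 0.1376.
The CYP2C9 pathway (11% of clearance) increases to 5.2× activity: 0.11 × 5.2 = 0.572.
The CYP2E1 pathway (30% of clearance) rises to 3.5× activity: 0.3 × 3.5 = 1.05.
Non-CYP routes (27%) are unchanged.
CL_new/CL_old = 0.1376 + 0.572 + 1.05 + 0.27 = 2.0296.
Because systemic exposure varies inversely with clearance, the combined effect is 1 / 2.0296 = 0.49.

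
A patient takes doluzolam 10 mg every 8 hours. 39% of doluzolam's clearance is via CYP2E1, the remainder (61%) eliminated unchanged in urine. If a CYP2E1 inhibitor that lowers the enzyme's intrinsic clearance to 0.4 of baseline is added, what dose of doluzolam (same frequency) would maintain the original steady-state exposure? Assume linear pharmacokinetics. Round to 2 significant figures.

The CYP2E1 pathway (39% of clearance) drops to 0.4× activity: 0.39 × 0.4 = 0.156.
The remaining 61% of clearance is unaffected.
New clearance relative to baseline: 0.156 + 0.61 = 0.766.
Css,avg = (dose rate)/CL, so holding Css fixed requires dose ∝ CL: 10 × 0.766 = 7.7 mg.

7.7 mg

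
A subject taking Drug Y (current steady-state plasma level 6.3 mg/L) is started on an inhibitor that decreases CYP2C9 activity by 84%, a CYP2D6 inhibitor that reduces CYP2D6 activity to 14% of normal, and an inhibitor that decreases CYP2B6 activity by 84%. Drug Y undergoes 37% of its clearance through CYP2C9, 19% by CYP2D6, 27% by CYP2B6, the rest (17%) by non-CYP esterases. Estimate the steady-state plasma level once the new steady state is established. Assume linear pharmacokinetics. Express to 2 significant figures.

21 mg/L

The CYP2C9 pathway (37% of clearance) is reduced to 0.16× activity: 0.37 × 0.16 = 0.0592.
The CYP2D6 pathway (19% of clearance) drops to 0.14× activity: 0.19 × 0.14 = 0.0266.
The CYP2B6 pathway (27% of clearance) is reduced to 0.16× activity: 0.27 × 0.16 = 0.0432.
Non-CYP routes (17%) are unchanged.
Relative clearance = 0.0592 + 0.0266 + 0.0432 + 0.17 = 0.299.
Steady-state plasma level ∝ 1/CL: new value = 6.3 / 0.299 = 21 mg/L.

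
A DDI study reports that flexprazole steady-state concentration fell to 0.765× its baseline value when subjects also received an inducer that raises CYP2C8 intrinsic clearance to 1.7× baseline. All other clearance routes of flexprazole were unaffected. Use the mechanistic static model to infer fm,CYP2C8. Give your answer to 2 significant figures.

CL'/CL = 1 / 0.765 = 1.307
1.7·fm + (1 − fm) = 1.307
fm = (1.307 − 1) / (1.7 − 1) = 0.44

0.44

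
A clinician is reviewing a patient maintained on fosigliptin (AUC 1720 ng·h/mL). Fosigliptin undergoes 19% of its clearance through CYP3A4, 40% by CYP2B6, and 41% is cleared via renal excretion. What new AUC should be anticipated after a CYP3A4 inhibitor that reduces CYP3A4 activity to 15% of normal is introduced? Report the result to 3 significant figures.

The CYP3A4 pathway (19% of clearance) falls to 0.15× activity: 0.19 × 0.15 = 0.0285.
CYP2B6 (40%) and the residual 41% are unaffected.
Relative clearance = 0.0285 + 0.4 + 0.41 = 0.8385.
With dosing unchanged, AUC scales as 1/CL: 1720 / 0.8385 = 2.05 × 10³ ng·h/mL.

2.05 × 10³ ng·h/mL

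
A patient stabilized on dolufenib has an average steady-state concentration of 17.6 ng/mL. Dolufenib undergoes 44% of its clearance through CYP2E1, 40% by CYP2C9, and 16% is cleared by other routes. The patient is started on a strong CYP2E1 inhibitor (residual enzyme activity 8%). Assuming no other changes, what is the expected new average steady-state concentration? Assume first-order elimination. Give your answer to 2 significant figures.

CYP2E1: 0.44 × 0.08 = 0.0352
CYP2C9: 0.4 (unchanged)
Other: 0.16 (unchanged)
Relative clearance = 0.0352 + 0.4 + 0.16 = 0.5952.
With dosing unchanged, average steady-state concentration scales as 1/CL: 17.6 / 0.5952 = 30 ng/mL.

30 ng/mL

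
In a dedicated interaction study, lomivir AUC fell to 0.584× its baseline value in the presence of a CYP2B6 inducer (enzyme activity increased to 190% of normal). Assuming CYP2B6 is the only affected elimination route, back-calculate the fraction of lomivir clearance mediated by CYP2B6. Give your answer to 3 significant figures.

0.791

CL'/CL = 1 / 0.584 = 1.712
1.9·fm + (1 − fm) = 1.712
fm = (1.712 − 1) / (1.9 − 1) = 0.791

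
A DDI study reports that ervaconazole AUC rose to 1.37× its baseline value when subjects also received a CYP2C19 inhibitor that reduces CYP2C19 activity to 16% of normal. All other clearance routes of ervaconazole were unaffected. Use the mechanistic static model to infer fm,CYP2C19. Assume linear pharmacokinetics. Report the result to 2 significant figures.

Write x for the fraction cleared via CYP2C19. The observed AUC change means clearance fell to 1/1.37 = 0.7299 of baseline.
Only the CYP2C19 route changed, so 0.7299 = x·0.16 + (1 − x), giving x = 0.32.

0.32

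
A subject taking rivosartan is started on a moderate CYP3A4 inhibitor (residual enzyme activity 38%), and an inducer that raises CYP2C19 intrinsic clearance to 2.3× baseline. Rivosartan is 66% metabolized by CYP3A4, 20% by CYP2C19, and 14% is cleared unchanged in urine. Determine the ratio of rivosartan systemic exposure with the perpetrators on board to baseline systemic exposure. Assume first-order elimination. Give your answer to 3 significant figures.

The CYP3A4 pathway (66% of clearance) is reduced to 0.38× activity: 0.66 × 0.38 = 0.2508.
The CYP2C19 pathway (20% of clearance) increases to 2.3× activity: 0.2 × 2.3 = 0.46.
Non-CYP routes (14%) are unchanged.
New clearance relative to baseline: 0.2508 + 0.46 + 0.14 = 0.8508.
Net systemic exposure ratio = 1 / 0.8508 = 1.18.

1.18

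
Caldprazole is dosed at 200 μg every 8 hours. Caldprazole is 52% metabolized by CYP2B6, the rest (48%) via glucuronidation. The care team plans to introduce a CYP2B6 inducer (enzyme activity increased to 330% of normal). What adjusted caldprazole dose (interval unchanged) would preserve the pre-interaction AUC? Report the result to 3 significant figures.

CYP2B6: 0.52 × 3.3 = 1.716
Other: 0.48 (unchanged)
New clearance relative to baseline: 1.716 + 0.48 = 2.196.
To maintain the same steady-state level, dose must scale with clearance: new dose = 200 × 2.196 = 439 μg.

439 μg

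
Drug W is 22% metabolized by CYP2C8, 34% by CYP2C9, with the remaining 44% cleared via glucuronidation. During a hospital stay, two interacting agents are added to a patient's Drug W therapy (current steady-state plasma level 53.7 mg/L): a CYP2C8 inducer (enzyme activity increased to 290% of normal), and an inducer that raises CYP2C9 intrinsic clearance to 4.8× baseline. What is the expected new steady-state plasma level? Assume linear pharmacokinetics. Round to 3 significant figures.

19.8 mg/L

The CYP2C8 pathway (22% of clearance) is boosted to 2.9× activity: 0.22 × 2.9 = 0.638.
The CYP2C9 pathway (34% of clearance) rises to 4.8× activity: 0.34 × 4.8 = 1.632.
Non-CYP routes (44%) are unchanged.
Relative clearance = 0.638 + 1.632 + 0.44 = 2.71.
Dividing the baseline by the relative clearance: 53.7 / 2.71 = 19.8 mg/L.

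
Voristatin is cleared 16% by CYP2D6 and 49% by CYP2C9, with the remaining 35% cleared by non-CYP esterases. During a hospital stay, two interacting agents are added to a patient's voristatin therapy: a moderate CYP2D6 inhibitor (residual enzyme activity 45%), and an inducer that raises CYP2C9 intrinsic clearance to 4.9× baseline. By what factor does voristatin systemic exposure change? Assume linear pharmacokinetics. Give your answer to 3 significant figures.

The CYP2D6 pathway (16% of clearance) is reduced to 0.45× activity: 0.16 × 0.45 = 0.072.
The CYP2C9 pathway (49% of clearance) increases to 4.9× activity: 0.49 × 4.9 = 2.401.
The remaining 35% of clearance is unaffected.
Relative clearance = 0.072 + 2.401 + 0.35 = 2.823.
Net systemic exposure ratio = 1 / 2.823 = 0.354.

0.354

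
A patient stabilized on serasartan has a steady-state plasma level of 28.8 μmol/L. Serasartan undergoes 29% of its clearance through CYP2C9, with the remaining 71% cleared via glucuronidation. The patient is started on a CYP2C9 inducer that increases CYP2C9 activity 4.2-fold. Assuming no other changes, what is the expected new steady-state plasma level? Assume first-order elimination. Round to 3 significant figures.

14.9 μmol/L

The CYP2C9 pathway (29% of clearance) is boosted to 4.2× activity: 0.29 × 4.2 = 1.218.
The remaining 71% of clearance is unaffected.
CL_new/CL_old = 1.218 + 0.71 = 1.928.
Steady-state plasma level ∝ 1/CL, so new value = 28.8 / 1.928 = 14.9 μmol/L.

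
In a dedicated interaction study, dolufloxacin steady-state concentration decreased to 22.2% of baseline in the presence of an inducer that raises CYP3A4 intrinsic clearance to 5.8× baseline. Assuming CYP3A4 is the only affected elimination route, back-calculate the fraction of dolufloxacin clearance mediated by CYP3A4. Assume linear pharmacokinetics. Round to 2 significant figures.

0.73

Let fm be the CYP3A4 fraction. New clearance relative to baseline = fm × 5.8 + (1 − fm).
Steady-state concentration ratio = 1 / (new CL fraction), so new CL fraction = 1 / 0.222 = 4.505.
fm × 5.8 + 1 − fm = 4.505  ⇒  fm × (5.8 − 1) = 3.505  ⇒  fm = 0.73.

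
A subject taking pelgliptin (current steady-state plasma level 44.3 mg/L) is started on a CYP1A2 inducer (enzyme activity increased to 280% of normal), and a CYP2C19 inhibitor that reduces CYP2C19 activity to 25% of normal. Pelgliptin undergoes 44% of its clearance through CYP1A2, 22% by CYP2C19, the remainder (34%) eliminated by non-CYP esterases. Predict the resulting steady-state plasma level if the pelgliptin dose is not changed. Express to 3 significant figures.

27.2 mg/L

The CYP1A2 pathway (44% of clearance) is boosted to 2.8× activity: 0.44 × 2.8 = 1.232.
The CYP2C19 pathway (22% of clearance) falls to 0.25× activity: 0.22 × 0.25 = 0.055.
The remaining 34% of clearance is unaffected.
CL_new/CL_old = 1.232 + 0.055 + 0.34 = 1.627.
Steady-state plasma level ∝ 1/CL: new value = 44.3 / 1.627 = 27.2 mg/L.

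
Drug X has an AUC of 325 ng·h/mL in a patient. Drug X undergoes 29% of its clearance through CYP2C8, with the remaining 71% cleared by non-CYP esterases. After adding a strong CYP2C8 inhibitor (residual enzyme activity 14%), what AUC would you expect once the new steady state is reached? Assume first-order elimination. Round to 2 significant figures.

4.3 × 10² ng·h/mL

CYP2C8: 0.29 × 0.14 = 0.0406
Other: 0.71 (unchanged)
Relative clearance = 0.0406 + 0.71 = 0.7506.
With dosing unchanged, AUC scales as 1/CL: 325 / 0.7506 = 4.3 × 10² ng·h/mL.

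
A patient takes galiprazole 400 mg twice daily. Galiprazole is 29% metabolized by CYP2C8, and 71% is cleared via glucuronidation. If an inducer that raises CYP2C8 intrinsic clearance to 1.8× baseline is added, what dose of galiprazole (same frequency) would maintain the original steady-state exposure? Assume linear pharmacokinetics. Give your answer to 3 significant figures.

493 mg

The CYP2C8 pathway (29% of clearance) is boosted to 1.8× activity: 0.29 × 1.8 = 0.522.
Non-CYP routes (71%) are unchanged.
CL_new/CL_old = 0.522 + 0.71 = 1.232.
Exposure is unchanged when dose changes in proportion to clearance. New dose = 400 mg × 1.232 = 493 mg.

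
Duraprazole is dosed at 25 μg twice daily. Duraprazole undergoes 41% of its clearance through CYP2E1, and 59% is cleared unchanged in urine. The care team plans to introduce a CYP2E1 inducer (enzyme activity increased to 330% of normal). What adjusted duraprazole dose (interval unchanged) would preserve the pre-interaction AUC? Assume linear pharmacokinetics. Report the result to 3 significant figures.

The CYP2E1 pathway (41% of clearance) rises to 3.3× activity: 0.41 × 3.3 = 1.353.
Non-CYP routes (59%) are unchanged.
Relative clearance = 1.353 + 0.59 = 1.943.
To maintain the same steady-state level, dose must scale with clearance: new dose = 25 × 1.943 = 48.6 μg.

48.6 μg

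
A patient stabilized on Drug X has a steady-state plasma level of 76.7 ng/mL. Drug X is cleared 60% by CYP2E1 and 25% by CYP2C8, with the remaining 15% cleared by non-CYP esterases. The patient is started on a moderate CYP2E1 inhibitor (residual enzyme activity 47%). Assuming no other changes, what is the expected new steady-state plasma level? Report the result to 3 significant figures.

112 ng/mL

The CYP2E1 pathway (60% of clearance) falls to 0.47× activity: 0.6 × 0.47 = 0.282.
CYP2C8 (25%) and the residual 15% are unaffected.
New clearance relative to baseline: 0.282 + 0.25 + 0.15 = 0.682.
Steady-state plasma level ∝ 1/CL, so new value = 76.7 / 0.682 = 112 ng/mL.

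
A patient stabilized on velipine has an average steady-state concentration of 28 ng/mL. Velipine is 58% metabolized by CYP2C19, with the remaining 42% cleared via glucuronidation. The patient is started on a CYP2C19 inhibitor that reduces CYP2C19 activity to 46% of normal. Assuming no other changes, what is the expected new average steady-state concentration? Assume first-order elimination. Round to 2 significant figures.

The CYP2C19 pathway (58% of clearance) is reduced to 0.46× activity: 0.58 × 0.46 = 0.2668.
The remaining 42% of clearance is unaffected.
Relative clearance = 0.2668 + 0.42 = 0.6868.
With dosing unchanged, average steady-state concentration scales as 1/CL: 28 / 0.6868 = 41 ng/mL.

41 ng/mL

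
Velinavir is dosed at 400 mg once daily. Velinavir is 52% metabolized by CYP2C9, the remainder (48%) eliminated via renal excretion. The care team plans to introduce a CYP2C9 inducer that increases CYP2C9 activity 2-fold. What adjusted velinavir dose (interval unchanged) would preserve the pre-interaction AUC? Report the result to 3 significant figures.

608 mg

The CYP2C9 pathway (52% of clearance) is boosted to 2× activity: 0.52 × 2 = 1.04.
Non-CYP routes (48%) are unchanged.
New clearance relative to baseline: 1.04 + 0.48 = 1.52.
Exposure is unchanged when dose changes in proportion to clearance. New dose = 400 mg × 1.52 = 608 mg.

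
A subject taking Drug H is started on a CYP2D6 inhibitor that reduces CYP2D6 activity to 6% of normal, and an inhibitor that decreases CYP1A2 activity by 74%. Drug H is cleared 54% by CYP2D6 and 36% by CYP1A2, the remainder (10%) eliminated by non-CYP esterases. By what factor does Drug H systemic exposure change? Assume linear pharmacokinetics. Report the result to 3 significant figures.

The CYP2D6 pathway (54% of clearance) falls to 0.06× activity: 0.54 × 0.06 = 0.0324.
The CYP1A2 pathway (36% of clearance) drops to 0.26× activity: 0.36 × 0.26 = 0.0936.
Non-CYP routes (10%) are unchanged.
New clearance relative to baseline: 0.0324 + 0.0936 + 0.1 = 0.226.
Net systemic exposure ratio = 1 / 0.226 = 4.42.

4.42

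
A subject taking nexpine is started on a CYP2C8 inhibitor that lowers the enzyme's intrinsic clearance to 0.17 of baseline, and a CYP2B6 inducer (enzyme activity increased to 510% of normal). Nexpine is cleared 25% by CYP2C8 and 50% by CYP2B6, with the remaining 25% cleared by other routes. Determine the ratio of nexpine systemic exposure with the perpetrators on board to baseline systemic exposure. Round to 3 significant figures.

0.352

The CYP2C8 pathway (25% of clearance) is reduced to 0.17× activity: 0.25 × 0.17 = 0.0425.
The CYP2B6 pathway (50% of clearance) is boosted to 5.1× activity: 0.5 × 5.1 = 2.55.
Non-CYP routes (25%) are unchanged.
Relative clearance = 0.0425 + 2.55 + 0.25 = 2.8425.
Because systemic exposure varies inversely with clearance, the combined effect is 1 / 2.8425 = 0.352.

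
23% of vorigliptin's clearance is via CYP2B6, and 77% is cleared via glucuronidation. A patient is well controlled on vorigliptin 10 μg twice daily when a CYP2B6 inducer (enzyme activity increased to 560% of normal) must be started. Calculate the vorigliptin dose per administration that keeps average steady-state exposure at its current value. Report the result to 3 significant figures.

20.6 μg

CYP2B6: 0.23 × 5.6 = 1.288
Other: 0.77 (unchanged)
CL_new/CL_old = 1.288 + 0.77 = 2.058.
Exposure is unchanged when dose changes in proportion to clearance. New dose = 10 μg × 2.058 = 20.6 μg.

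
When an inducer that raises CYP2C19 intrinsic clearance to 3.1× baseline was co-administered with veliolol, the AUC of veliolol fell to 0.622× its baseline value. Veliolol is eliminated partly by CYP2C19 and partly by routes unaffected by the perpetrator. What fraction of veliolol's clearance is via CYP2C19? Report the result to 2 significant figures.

0.29

Call the CYP2C19 fraction fm. After the interaction, CL_new/CL_old = fm × 3.1 + (1 − fm).
AUC ratio = 1 / (new CL fraction), so new CL fraction = 1 / 0.622 = 1.608.
fm × 3.1 + 1 − fm = 1.608  ⇒  fm × (3.1 − 1) = 0.6077  ⇒  fm = 0.29.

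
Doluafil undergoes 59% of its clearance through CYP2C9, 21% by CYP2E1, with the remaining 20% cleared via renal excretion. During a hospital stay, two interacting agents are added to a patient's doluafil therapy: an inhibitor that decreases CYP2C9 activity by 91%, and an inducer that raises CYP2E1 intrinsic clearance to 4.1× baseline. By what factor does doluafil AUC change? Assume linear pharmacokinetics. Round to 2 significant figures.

0.90

The CYP2C9 pathway (59% of clearance) is reduced to 0.09× activity: 0.59 × 0.09 = 0.0531.
The CYP2E1 pathway (21% of clearance) increases to 4.1× activity: 0.21 × 4.1 = 0.861.
The remaining 20% of clearance is unaffected.
New clearance relative to baseline: 0.0531 + 0.861 + 0.2 = 1.1141.
Because AUC varies inversely with clearance, the combined effect is 1 / 1.1141 = 0.90.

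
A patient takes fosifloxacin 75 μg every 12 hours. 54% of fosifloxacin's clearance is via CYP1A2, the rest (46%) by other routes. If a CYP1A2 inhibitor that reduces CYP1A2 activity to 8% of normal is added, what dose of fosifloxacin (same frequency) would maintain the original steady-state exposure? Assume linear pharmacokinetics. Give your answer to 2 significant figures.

CYP1A2: 0.54 × 0.08 = 0.0432
Other: 0.46 (unchanged)
CL_new/CL_old = 0.0432 + 0.46 = 0.5032.
To maintain the same steady-state level, dose must scale with clearance: new dose = 75 × 0.5032 = 38 μg.

38 μg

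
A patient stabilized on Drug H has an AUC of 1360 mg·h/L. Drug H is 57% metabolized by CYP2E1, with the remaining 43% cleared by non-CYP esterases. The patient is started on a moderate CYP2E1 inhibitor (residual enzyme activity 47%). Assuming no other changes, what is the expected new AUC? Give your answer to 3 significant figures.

1.95 × 10³ mg·h/L

The CYP2E1 pathway (57% of clearance) falls to 0.47× activity: 0.57 × 0.47 = 0.2679.
Non-CYP routes (43%) are unchanged.
New clearance relative to baseline: 0.2679 + 0.43 = 0.6979.
New AUC = baseline ÷ relative clearance = 1360 / 0.6979 = 1.95 × 10³ mg·h/L.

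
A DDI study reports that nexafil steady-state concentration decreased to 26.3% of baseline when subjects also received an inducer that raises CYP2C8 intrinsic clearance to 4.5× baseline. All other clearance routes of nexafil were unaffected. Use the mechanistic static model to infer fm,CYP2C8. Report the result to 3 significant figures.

Write x for the fraction cleared via CYP2C8. The observed steady-state concentration change means clearance rose to 1/0.263 = 3.802 of baseline.
Only the CYP2C8 route changed, so 3.802 = x·4.5 + (1 − x), giving x = 0.801.

0.801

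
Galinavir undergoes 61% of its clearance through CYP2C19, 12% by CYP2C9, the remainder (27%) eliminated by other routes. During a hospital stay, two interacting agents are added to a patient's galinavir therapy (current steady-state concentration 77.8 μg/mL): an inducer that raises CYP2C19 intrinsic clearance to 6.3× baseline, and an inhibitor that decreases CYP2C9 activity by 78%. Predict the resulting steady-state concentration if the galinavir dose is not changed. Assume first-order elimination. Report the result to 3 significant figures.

The CYP2C19 pathway (61% of clearance) increases to 6.3× activity: 0.61 × 6.3 = 3.843.
The CYP2C9 pathway (12% of clearance) drops to 0.22× activity: 0.12 × 0.22 = 0.0264.
Non-CYP routes (27%) are unchanged.
CL_new/CL_old = 3.843 + 0.0264 + 0.27 = 4.1394.
Steady-state concentration ∝ 1/CL: new value = 77.8 / 4.1394 = 18.8 μg/mL.

18.8 μg/mL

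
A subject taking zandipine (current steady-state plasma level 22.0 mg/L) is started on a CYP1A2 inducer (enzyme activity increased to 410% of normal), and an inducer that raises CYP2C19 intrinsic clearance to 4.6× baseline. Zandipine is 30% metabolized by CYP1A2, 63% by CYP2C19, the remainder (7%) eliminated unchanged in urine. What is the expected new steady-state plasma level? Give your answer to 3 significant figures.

5.24 mg/L

CYP1A2: 0.3 × 4.1 = 1.23
CYP2C19: 0.63 × 4.6 = 2.898
Other: 0.07 (unchanged)
Relative clearance = 1.23 + 2.898 + 0.07 = 4.198.
New steady-state plasma level = 22.0 / 4.198 = 5.24 mg/L (concentration scales inversely with clearance).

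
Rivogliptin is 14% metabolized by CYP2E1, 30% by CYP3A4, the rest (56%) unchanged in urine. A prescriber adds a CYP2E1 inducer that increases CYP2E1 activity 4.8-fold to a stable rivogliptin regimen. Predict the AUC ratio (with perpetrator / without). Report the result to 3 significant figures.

0.653

CYP2E1: 0.14 × 4.8 = 0.672
CYP3A4: 0.3 (unchanged)
Other: 0.56 (unchanged)
New clearance relative to baseline: 0.672 + 0.3 + 0.56 = 1.532.
Since AUC ∝ 1/CL, the ratio is 1 / 1.532 = 0.653.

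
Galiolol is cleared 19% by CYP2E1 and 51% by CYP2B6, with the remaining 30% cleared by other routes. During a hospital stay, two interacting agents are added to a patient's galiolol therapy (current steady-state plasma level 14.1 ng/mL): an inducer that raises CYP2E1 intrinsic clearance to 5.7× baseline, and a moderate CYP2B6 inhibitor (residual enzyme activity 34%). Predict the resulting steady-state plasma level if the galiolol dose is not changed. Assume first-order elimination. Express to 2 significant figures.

CYP2E1: 0.19 × 5.7 = 1.083
CYP2B6: 0.51 × 0.34 = 0.1734
Other: 0.3 (unchanged)
Relative clearance = 1.083 + 0.1734 + 0.3 = 1.5564.
Dividing the baseline by the relative clearance: 14.1 / 1.5564 = 9.1 ng/mL.

9.1 ng/mL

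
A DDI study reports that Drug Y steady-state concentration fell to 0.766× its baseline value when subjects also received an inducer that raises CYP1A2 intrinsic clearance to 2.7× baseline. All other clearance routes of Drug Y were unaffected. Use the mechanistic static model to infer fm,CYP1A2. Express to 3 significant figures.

0.180

Let fm be the CYP1A2 fraction. New clearance relative to baseline = fm × 2.7 + (1 − fm).
Steady-state concentration ratio = 1 / (new CL fraction), so new CL fraction = 1 / 0.766 = 1.305.
fm × 2.7 + 1 − fm = 1.305  ⇒  fm × (2.7 − 1) = 0.3055  ⇒  fm = 0.180.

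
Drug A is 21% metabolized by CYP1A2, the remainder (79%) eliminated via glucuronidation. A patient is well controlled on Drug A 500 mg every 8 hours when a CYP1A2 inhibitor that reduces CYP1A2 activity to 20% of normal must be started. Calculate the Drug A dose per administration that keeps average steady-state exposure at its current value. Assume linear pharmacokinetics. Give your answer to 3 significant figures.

The CYP1A2 pathway (21% of clearance) falls to 0.2× activity: 0.21 × 0.2 = 0.042.
The remaining 79% of clearance is unaffected.
New clearance relative to baseline: 0.042 + 0.79 = 0.832.
Css,avg = (dose rate)/CL, so holding Css fixed requires dose ∝ CL: 500 × 0.832 = 416 mg.

416 mg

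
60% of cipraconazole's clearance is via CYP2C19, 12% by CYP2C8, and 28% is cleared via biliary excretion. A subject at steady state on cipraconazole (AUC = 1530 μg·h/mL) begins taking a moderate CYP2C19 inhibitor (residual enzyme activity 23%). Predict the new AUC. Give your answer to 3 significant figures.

CYP2C19: 0.6 × 0.23 = 0.138
CYP2C8: 0.12 (unchanged)
Other: 0.28 (unchanged)
Relative clearance = 0.138 + 0.12 + 0.28 = 0.538.
With dosing unchanged, AUC scales as 1/CL: 1530 / 0.538 = 2.84 × 10³ μg·h/mL.

2.84 × 10³ μg·h/mL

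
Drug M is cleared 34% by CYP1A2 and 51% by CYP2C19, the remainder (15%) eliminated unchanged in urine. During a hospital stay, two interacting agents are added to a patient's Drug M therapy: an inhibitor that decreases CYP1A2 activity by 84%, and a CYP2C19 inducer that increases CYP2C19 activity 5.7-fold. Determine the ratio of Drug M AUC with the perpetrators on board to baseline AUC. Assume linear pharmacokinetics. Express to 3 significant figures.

0.321

CYP1A2: 0.34 × 0.16 = 0.0544
CYP2C19: 0.51 × 5.7 = 2.907
Other: 0.15 (unchanged)
Relative clearance = 0.0544 + 2.907 + 0.15 = 3.1114.
Net AUC ratio = 1 / 3.1114 = 0.321.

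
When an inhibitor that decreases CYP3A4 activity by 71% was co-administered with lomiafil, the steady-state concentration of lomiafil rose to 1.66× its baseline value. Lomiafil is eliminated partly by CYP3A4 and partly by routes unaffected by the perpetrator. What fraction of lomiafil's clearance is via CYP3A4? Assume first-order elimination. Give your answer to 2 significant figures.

CL'/CL = 1 / 1.66 = 0.6024
0.29·fm + (1 − fm) = 0.6024
fm = (0.6024 − 1) / (0.29 − 1) = 0.56

0.56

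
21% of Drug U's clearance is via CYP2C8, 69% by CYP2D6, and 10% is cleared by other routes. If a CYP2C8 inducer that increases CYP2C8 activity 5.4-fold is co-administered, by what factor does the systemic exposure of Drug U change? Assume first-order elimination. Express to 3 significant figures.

0.520

The CYP2C8 pathway (21% of clearance) is boosted to 5.4× activity: 0.21 × 5.4 = 1.134.
CYP2D6 (69%) and the residual 10% are unaffected.
Relative clearance = 1.134 + 0.69 + 0.1 = 1.924.
Systemic exposure ratio = CL_old/CL_new = 1 / 1.924 = 0.520.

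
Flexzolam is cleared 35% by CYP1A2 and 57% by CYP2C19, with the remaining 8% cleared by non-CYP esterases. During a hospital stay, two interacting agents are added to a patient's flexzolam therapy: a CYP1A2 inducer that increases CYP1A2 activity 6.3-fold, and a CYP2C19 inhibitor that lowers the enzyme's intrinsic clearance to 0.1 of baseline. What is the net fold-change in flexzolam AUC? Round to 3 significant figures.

The CYP1A2 pathway (35% of clearance) is boosted to 6.3× activity: 0.35 × 6.3 = 2.205.
The CYP2C19 pathway (57% of clearance) is reduced to 0.1× activity: 0.57 × 0.1 = 0.057.
The remaining 8% of clearance is unaffected.
New clearance relative to baseline: 2.205 + 0.057 + 0.08 = 2.342.
Net AUC ratio = 1 / 2.342 = 0.427.

0.427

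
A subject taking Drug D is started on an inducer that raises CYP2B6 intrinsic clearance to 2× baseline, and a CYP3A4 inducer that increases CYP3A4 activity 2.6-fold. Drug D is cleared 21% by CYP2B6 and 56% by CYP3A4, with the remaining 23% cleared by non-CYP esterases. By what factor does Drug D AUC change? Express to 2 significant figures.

CYP2B6: 0.21 × 2 = 0.42
CYP3A4: 0.56 × 2.6 = 1.456
Other: 0.23 (unchanged)
Relative clearance = 0.42 + 1.456 + 0.23 = 2.106.
Net AUC ratio = 1 / 2.106 = 0.47.

0.47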